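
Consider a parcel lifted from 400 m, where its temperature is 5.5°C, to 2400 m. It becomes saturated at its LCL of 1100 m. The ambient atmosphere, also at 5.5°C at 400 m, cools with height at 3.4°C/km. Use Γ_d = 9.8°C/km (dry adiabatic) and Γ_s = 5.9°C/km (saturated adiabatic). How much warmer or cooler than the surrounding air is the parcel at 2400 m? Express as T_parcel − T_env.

-7.73°C (parcel cooler than environment)

Parcel:
  From 400 m to 1100 m (dry): cools by 9.8 × 0.7 = 6.86°C, giving -1.36°C.
  From 1100 m to 2400 m (saturated): cools by 5.9 × 1.3 = 7.67°C, giving -9.03°C.
Environment:
  From 400 m to 2400 m (environment): cools by 3.4 × 2 = 6.8°C, giving -1.3°C.
T_parcel − T_env = -9.03 − (-1.3) = -7.73°C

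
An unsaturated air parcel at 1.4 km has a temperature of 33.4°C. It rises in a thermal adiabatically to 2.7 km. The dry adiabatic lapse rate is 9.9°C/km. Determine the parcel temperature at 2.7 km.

1400–2700 m, dry adiabatic: Δz = 1.3 km ⇒ ΔT = -12.87°C; T = 20.53°C

20.53°C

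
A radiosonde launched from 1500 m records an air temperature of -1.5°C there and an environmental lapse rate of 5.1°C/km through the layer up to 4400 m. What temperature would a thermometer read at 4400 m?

-16.29°C

From 1500 m to 4400 m (environmental): cools by 5.1 × 2.9 = 14.79°C, giving -16.29°C.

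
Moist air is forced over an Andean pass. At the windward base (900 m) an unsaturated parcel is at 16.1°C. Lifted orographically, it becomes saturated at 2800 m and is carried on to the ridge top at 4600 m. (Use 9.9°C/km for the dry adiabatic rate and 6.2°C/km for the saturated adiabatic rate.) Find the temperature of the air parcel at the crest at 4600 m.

900–2800 m, dry: Δz = 1.9 km ⇒ ΔT = -18.81°C; T = -2.71°C
2800–4600 m, saturated: Δz = 1.8 km ⇒ ΔT = -11.16°C; T = -13.87°C

-13.87°C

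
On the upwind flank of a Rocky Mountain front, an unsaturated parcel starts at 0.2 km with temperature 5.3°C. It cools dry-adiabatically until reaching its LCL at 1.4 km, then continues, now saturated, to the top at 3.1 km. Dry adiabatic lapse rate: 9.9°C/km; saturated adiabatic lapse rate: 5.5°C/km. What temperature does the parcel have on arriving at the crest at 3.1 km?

200 → 1400 m (dry, 9.9°C/km): ΔT = -9.9 × 1.2 = -11.88°C → T = -6.58°C
1400 → 3100 m (saturated, 5.5°C/km): ΔT = -5.5 × 1.7 = -9.35°C → T = -15.93°C

-15.93°C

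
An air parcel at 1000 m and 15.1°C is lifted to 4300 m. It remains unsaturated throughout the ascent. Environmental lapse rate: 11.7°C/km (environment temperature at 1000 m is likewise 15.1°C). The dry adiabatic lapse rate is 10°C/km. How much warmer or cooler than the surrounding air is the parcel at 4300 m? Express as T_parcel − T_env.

+5.61°C (parcel warmer than environment)

Parcel:
  Dry to 4300 m: -10 × 3.3 km = -33°C, so T = -17.9°C.
Environment:
  Environment to 4300 m: -11.7 × 3.3 km = -38.61°C, so T = -23.51°C.
T_parcel − T_env = -17.9 − (-23.51) = +5.61°C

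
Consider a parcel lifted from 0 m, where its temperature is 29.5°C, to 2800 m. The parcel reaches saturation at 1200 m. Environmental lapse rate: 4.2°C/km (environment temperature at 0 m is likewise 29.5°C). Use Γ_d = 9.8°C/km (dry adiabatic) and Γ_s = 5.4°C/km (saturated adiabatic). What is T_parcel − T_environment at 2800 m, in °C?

Parcel:
  0–1200 m, dry: Δz = 1.2 km ⇒ ΔT = -11.76°C; T = 17.74°C
  1200–2800 m, saturated: Δz = 1.6 km ⇒ ΔT = -8.64°C; T = 9.1°C
Environment:
  0–2800 m, environment: Δz = 2.8 km ⇒ ΔT = -11.76°C; T = 17.74°C
T_parcel − T_env = 9.1 − 17.74 = -8.64°C

-8.64°C (parcel cooler than environment)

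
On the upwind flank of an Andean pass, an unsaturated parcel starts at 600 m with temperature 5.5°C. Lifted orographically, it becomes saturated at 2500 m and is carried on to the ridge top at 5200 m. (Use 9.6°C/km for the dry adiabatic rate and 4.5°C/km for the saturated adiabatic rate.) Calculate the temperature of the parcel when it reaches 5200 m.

-24.89°C

From 600 m to 2500 m (dry): cools by 9.6 × 1.9 = 18.24°C, giving -12.74°C.
From 2500 m to 5200 m (saturated): cools by 4.5 × 2.7 = 12.15°C, giving -24.89°C.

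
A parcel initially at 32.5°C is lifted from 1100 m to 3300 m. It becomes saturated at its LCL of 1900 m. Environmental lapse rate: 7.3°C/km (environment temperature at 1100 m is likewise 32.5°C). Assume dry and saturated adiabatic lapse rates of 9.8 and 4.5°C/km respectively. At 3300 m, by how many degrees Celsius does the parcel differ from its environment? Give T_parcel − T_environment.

Parcel:
  1100–1900 m, dry: Δz = 0.8 km ⇒ ΔT = -7.84°C; T = 24.66°C
  1900–3300 m, saturated: Δz = 1.4 km ⇒ ΔT = -6.3°C; T = 18.36°C
Environment:
  1100–3300 m, environment: Δz = 2.2 km ⇒ ΔT = -16.06°C; T = 16.44°C
T_parcel − T_env = 18.36 − 16.44 = +1.92°C

+1.92°C (parcel warmer than environment)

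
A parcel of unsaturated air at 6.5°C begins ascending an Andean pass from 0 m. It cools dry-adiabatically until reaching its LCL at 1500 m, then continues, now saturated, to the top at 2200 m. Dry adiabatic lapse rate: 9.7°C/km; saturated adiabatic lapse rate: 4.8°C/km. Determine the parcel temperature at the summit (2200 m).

-11.41°C

0–1500 m, dry: Δz = 1.5 km ⇒ ΔT = -14.55°C; T = -8.05°C
1500–2200 m, saturated: Δz = 0.7 km ⇒ ΔT = -3.36°C; T = -11.41°C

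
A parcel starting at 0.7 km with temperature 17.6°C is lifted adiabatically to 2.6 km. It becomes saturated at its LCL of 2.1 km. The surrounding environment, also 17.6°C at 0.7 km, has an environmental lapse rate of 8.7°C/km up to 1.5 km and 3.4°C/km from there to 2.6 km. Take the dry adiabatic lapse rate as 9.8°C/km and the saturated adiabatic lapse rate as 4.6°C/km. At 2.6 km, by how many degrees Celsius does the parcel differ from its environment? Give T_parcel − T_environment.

-5.32°C (parcel cooler than environment)

Parcel:
  Dry to 2100 m: -9.8 × 1.4 km = -13.72°C, so T = 3.88°C.
  Saturated to 2600 m: -4.6 × 0.5 km = -2.3°C, so T = 1.58°C.
Environment:
  Environment, lower layer to 1500 m: -8.7 × 0.8 km = -6.96°C, so T = 10.64°C.
  Environment, upper layer to 2600 m: -3.4 × 1.1 km = -3.74°C, so T = 6.9°C.
T_parcel − T_env = 1.58 − 6.9 = -5.32°C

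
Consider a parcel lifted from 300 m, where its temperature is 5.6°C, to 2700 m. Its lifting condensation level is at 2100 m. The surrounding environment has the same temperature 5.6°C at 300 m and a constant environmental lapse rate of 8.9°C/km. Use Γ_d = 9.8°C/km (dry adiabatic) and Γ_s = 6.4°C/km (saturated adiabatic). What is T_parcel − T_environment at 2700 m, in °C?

-0.12°C (parcel cooler than environment)

Parcel:
  Dry to 2100 m: -9.8 × 1.8 km = -17.64°C, so T = -12.04°C.
  Saturated to 2700 m: -6.4 × 0.6 km = -3.84°C, so T = -15.88°C.
Environment:
  Environment to 2700 m: -8.9 × 2.4 km = -21.36°C, so T = -15.76°C.
T_parcel − T_env = -15.88 − (-15.76) = -0.12°C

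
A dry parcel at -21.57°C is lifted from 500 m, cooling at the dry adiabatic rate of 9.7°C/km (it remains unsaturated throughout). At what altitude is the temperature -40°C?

2400 m

Height above start = (-21.57 − (-40)) / 9.7 = 1.9 km
Altitude = 500 m + 1900 m = 2400 m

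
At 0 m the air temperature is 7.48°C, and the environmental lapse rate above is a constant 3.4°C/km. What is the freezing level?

Height above start = (7.48 − 0) / 3.4 = 2.2 km
Altitude = 0 m + 2200 m = 2200 m

2200 m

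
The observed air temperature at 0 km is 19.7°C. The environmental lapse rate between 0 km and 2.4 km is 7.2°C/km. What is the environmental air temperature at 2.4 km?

2.42°C

0–2400 m, environmental: Δz = 2.4 km ⇒ ΔT = -17.28°C; T = 2.42°C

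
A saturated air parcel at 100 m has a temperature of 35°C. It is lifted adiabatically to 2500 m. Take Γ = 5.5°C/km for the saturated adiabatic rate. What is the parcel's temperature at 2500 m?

100 → 2500 m (saturated adiabatic, 5.5°C/km): ΔT = -5.5 × 2.4 = -13.2°C → T = 21.8°C

21.8°C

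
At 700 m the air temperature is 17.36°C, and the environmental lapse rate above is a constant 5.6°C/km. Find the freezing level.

Height above start = (17.36 − 0) / 5.6 = 3.1 km
Altitude = 700 m + 3100 m = 3800 m

3800 m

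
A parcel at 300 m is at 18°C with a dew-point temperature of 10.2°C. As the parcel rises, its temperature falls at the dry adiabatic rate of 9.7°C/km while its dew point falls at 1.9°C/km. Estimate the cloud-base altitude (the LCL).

1300 m

T and T_d converge at 9.7 − 1.9 = 7.8°C per km
Height above start = (18 − 10.2) / 7.8 = 1 km
LCL altitude = 300 m + 1000 m = 1300 m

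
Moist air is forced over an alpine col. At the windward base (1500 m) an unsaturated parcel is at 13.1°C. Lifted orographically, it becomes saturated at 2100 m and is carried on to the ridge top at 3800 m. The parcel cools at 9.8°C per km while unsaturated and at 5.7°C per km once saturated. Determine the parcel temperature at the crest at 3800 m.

-2.47°C

1500 → 2100 m (dry, 9.8°C/km): ΔT = -9.8 × 0.6 = -5.88°C → T = 7.22°C
2100 → 3800 m (saturated, 5.7°C/km): ΔT = -5.7 × 1.7 = -9.69°C → T = -2.47°C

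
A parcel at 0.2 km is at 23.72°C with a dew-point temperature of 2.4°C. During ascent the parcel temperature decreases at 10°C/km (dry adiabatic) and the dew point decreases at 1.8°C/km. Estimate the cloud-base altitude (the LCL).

T and T_d converge at 10 − 1.8 = 8.2°C per km
Height above start = (23.72 − 2.4) / 8.2 = 2.6 km
LCL altitude = 200 m + 2600 m = 2800 m

2.8 km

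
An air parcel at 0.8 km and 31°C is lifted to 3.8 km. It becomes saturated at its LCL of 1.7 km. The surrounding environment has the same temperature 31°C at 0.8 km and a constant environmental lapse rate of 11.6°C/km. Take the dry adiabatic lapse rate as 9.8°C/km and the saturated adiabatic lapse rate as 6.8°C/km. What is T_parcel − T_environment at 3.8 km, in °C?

+11.7°C (parcel warmer than environment)

Parcel:
  From 800 m to 1700 m (dry): cools by 9.8 × 0.9 = 8.82°C, giving 22.18°C.
  From 1700 m to 3800 m (saturated): cools by 6.8 × 2.1 = 14.28°C, giving 7.9°C.
Environment:
  From 800 m to 3800 m (environment): cools by 11.6 × 3 = 34.8°C, giving -3.8°C.
T_parcel − T_env = 7.9 − (-3.8) = +11.7°C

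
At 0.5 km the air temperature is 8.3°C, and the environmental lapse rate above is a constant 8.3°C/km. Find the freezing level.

1.5 km

Height above start = (8.3 − 0) / 8.3 = 1 km
Altitude = 500 m + 1000 m = 1500 m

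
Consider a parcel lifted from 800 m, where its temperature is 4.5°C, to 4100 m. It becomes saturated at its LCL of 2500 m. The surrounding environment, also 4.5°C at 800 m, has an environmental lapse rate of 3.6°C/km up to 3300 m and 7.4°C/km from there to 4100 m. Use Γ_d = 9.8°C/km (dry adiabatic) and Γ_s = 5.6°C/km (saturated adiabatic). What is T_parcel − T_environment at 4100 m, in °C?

-10.7°C (parcel cooler than environment)

Parcel:
  From 800 m to 2500 m (dry): cools by 9.8 × 1.7 = 16.66°C, giving -12.16°C.
  From 2500 m to 4100 m (saturated): cools by 5.6 × 1.6 = 8.96°C, giving -21.12°C.
Environment:
  From 800 m to 3300 m (environment, lower layer): cools by 3.6 × 2.5 = 9°C, giving -4.5°C.
  From 3300 m to 4100 m (environment, upper layer): cools by 7.4 × 0.8 = 5.92°C, giving -10.42°C.
T_parcel − T_env = -21.12 − (-10.42) = -10.7°C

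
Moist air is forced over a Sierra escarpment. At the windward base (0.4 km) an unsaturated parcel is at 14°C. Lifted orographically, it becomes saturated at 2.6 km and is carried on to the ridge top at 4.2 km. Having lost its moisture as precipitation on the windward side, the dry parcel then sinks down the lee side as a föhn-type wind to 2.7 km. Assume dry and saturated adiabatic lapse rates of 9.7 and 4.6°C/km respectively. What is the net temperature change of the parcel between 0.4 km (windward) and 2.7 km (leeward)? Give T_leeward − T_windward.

Dry to 2600 m: -9.7 × 2.2 km = -21.34°C, so T = -7.34°C.
Saturated to 4200 m: -4.6 × 1.6 km = -7.36°C, so T = -14.7°C.
Dry descent to 2700 m: +9.7 × 1.5 km = +14.55°C, so T = -0.15°C.
Net change vs windward start: -0.15 − 14 = -14.15°C

-14.15°C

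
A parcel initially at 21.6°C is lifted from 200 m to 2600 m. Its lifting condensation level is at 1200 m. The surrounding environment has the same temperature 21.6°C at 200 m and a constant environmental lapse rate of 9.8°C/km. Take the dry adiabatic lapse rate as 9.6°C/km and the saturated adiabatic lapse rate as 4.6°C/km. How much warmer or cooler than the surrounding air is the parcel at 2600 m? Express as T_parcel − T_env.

+7.48°C (parcel warmer than environment)

Parcel:
  Dry to 1200 m: -9.6 × 1 km = -9.6°C, so T = 12°C.
  Saturated to 2600 m: -4.6 × 1.4 km = -6.44°C, so T = 5.56°C.
Environment:
  Environment to 2600 m: -9.8 × 2.4 km = -23.52°C, so T = -1.92°C.
T_parcel − T_env = 5.56 − (-1.92) = +7.48°C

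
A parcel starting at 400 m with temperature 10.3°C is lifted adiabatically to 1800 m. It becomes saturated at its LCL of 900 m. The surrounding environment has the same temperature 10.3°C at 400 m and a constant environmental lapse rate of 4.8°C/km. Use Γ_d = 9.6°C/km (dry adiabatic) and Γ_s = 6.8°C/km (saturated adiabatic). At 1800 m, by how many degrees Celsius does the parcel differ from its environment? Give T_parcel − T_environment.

Parcel:
  400 → 900 m (dry, 9.6°C/km): ΔT = -9.6 × 0.5 = -4.8°C → T = 5.5°C
  900 → 1800 m (saturated, 6.8°C/km): ΔT = -6.8 × 0.9 = -6.12°C → T = -0.62°C
Environment:
  400 → 1800 m (environment, 4.8°C/km): ΔT = -4.8 × 1.4 = -6.72°C → T = 3.58°C
T_parcel − T_env = -0.62 − 3.58 = -4.2°C

-4.2°C (parcel cooler than environment)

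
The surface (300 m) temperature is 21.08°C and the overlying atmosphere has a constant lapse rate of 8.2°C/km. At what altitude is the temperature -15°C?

4700 m

Height above start = (21.08 − (-15)) / 8.2 = 4.4 km
Altitude = 300 m + 4400 m = 4700 m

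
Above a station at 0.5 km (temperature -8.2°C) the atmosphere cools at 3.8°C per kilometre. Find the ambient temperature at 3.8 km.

From 500 m to 3800 m (environmental): cools by 3.8 × 3.3 = 12.54°C, giving -20.74°C.

-20.74°C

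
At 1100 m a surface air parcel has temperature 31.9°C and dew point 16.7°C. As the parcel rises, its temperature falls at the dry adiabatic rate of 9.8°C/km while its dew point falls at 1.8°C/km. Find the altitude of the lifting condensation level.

3000 m

T and T_d converge at 9.8 − 1.8 = 8°C per km
Height above start = (31.9 − 16.7) / 8 = 1.9 km
LCL altitude = 1100 m + 1900 m = 3000 m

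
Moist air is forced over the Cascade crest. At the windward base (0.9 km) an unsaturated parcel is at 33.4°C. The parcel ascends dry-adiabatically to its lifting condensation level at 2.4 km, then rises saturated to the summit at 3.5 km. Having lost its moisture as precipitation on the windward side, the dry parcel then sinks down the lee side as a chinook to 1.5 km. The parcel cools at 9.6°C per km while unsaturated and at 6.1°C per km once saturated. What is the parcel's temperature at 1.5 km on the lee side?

Dry to 2400 m: -9.6 × 1.5 km = -14.4°C, so T = 19°C.
Saturated to 3500 m: -6.1 × 1.1 km = -6.71°C, so T = 12.29°C.
Dry descent to 1500 m: +9.6 × 2 km = +19.2°C, so T = 31.49°C.

31.49°C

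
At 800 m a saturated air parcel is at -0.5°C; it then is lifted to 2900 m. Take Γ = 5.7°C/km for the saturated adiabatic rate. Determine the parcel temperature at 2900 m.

-12.47°C

Saturated adiabatic to 2900 m: -5.7 × 2.1 km = -11.97°C, so T = -12.47°C.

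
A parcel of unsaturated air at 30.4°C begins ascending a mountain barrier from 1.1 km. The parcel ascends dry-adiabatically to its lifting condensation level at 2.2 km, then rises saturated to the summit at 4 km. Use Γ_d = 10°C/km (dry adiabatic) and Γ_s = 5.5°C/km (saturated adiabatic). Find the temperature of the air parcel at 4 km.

9.5°C

1100–2200 m, dry: Δz = 1.1 km ⇒ ΔT = -11°C; T = 19.4°C
2200–4000 m, saturated: Δz = 1.8 km ⇒ ΔT = -9.9°C; T = 9.5°C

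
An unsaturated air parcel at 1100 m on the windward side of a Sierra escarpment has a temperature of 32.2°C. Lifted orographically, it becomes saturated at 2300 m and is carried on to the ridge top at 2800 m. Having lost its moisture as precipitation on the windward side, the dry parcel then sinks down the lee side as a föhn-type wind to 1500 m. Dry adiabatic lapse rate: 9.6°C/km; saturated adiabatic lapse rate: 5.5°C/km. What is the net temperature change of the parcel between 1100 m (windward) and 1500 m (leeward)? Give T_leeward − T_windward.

1100 → 2300 m (dry, 9.6°C/km): ΔT = -9.6 × 1.2 = -11.52°C → T = 20.68°C
2300 → 2800 m (saturated, 5.5°C/km): ΔT = -5.5 × 0.5 = -2.75°C → T = 17.93°C
2800 → 1500 m (dry descent, 9.6°C/km): ΔT = +9.6 × 1.3 = +12.48°C → T = 30.41°C
Net change vs windward start: 30.41 − 32.2 = -1.79°C

-1.79°C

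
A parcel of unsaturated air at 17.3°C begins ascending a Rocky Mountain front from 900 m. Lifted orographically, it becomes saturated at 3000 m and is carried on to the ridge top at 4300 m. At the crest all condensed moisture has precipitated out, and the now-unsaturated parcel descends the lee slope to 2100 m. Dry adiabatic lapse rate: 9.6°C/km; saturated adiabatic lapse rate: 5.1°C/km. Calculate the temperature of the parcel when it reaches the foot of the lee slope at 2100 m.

Dry to 3000 m: -9.6 × 2.1 km = -20.16°C, so T = -2.86°C.
Saturated to 4300 m: -5.1 × 1.3 km = -6.63°C, so T = -9.49°C.
Dry descent to 2100 m: +9.6 × 2.2 km = +21.12°C, so T = 11.63°C.

11.63°C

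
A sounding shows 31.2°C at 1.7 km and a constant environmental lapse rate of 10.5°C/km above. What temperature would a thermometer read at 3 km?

17.55°C

1700–3000 m, environmental: Δz = 1.3 km ⇒ ΔT = -13.65°C; T = 17.55°C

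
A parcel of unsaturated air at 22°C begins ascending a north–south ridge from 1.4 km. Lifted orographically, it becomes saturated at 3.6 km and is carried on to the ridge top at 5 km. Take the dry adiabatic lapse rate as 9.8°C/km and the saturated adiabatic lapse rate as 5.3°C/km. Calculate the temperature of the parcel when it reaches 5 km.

From 1400 m to 3600 m (dry): cools by 9.8 × 2.2 = 21.56°C, giving 0.44°C.
From 3600 m to 5000 m (saturated): cools by 5.3 × 1.4 = 7.42°C, giving -6.98°C.

-6.98°C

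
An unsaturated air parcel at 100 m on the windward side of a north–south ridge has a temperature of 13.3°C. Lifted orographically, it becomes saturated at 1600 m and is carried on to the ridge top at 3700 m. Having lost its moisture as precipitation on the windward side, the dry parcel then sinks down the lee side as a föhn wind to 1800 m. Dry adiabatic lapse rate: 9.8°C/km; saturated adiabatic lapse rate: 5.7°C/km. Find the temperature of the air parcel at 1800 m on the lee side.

5.25°C

100 → 1600 m (dry, 9.8°C/km): ΔT = -9.8 × 1.5 = -14.7°C → T = -1.4°C
1600 → 3700 m (saturated, 5.7°C/km): ΔT = -5.7 × 2.1 = -11.97°C → T = -13.37°C
3700 → 1800 m (dry descent, 9.8°C/km): ΔT = +9.8 × 1.9 = +18.62°C → T = 5.25°C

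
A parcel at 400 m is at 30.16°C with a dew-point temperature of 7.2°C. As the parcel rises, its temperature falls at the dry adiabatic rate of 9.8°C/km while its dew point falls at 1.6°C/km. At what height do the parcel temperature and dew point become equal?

T and T_d converge at 9.8 − 1.6 = 8.2°C per km
Height above start = (30.16 − 7.2) / 8.2 = 2.8 km
LCL altitude = 400 m + 2800 m = 3200 m

3200 m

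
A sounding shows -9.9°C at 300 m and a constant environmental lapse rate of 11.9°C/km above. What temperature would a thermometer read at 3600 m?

-49.17°C

300–3600 m, environmental: Δz = 3.3 km ⇒ ΔT = -39.27°C; T = -49.17°C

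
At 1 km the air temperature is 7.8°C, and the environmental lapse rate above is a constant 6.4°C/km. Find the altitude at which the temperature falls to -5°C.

3 km

Height above start = (7.8 − (-5)) / 6.4 = 2 km
Altitude = 1000 m + 2000 m = 3000 m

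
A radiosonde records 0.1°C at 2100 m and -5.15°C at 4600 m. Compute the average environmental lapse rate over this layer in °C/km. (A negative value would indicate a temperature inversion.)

2.1°C/km

Γ = −ΔT/Δz = (0.1 − (-5.15)) / (4600 − 2100) m
  = 5.25°C / 2.5 km = 2.1°C/km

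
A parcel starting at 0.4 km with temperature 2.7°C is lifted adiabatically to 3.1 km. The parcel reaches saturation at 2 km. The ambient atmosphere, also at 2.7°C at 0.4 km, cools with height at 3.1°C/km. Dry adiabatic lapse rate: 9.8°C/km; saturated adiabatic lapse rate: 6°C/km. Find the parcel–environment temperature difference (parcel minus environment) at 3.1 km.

Parcel:
  400 → 2000 m (dry, 9.8°C/km): ΔT = -9.8 × 1.6 = -15.68°C → T = -12.98°C
  2000 → 3100 m (saturated, 6°C/km): ΔT = -6 × 1.1 = -6.6°C → T = -19.58°C
Environment:
  400 → 3100 m (environment, 3.1°C/km): ΔT = -3.1 × 2.7 = -8.37°C → T = -5.67°C
T_parcel − T_env = -19.58 − (-5.67) = -13.91°C

-13.91°C (parcel cooler than environment)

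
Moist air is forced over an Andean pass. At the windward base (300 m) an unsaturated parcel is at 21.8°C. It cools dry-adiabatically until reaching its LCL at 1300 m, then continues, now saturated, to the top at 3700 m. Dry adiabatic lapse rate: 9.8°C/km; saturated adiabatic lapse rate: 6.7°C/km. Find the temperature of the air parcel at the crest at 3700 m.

300–1300 m, dry: Δz = 1 km ⇒ ΔT = -9.8°C; T = 12°C
1300–3700 m, saturated: Δz = 2.4 km ⇒ ΔT = -16.08°C; T = -4.08°C

-4.08°C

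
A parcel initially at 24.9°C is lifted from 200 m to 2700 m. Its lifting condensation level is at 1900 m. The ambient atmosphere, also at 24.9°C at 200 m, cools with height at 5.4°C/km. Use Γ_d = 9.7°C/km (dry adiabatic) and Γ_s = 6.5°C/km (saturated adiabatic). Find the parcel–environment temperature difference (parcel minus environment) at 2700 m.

-8.19°C (parcel cooler than environment)

Parcel:
  From 200 m to 1900 m (dry): cools by 9.7 × 1.7 = 16.49°C, giving 8.41°C.
  From 1900 m to 2700 m (saturated): cools by 6.5 × 0.8 = 5.2°C, giving 3.21°C.
Environment:
  From 200 m to 2700 m (environment): cools by 5.4 × 2.5 = 13.5°C, giving 11.4°C.
T_parcel − T_env = 3.21 − 11.4 = -8.19°C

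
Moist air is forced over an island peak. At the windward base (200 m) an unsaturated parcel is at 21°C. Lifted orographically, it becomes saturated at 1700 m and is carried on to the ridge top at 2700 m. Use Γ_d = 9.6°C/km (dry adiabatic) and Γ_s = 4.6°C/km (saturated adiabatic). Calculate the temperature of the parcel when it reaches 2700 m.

From 200 m to 1700 m (dry): cools by 9.6 × 1.5 = 14.4°C, giving 6.6°C.
From 1700 m to 2700 m (saturated): cools by 4.6 × 1 = 4.6°C, giving 2°C.

2°C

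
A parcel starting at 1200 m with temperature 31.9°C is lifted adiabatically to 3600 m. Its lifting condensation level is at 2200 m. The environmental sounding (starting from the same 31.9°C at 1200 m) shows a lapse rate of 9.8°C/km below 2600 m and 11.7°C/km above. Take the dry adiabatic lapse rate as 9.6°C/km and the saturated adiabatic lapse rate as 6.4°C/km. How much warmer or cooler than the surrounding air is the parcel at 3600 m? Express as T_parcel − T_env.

Parcel:
  1200–2200 m, dry: Δz = 1 km ⇒ ΔT = -9.6°C; T = 22.3°C
  2200–3600 m, saturated: Δz = 1.4 km ⇒ ΔT = -8.96°C; T = 13.34°C
Environment:
  1200–2600 m, environment, lower layer: Δz = 1.4 km ⇒ ΔT = -13.72°C; T = 18.18°C
  2600–3600 m, environment, upper layer: Δz = 1 km ⇒ ΔT = -11.7°C; T = 6.48°C
T_parcel − T_env = 13.34 − 6.48 = +6.86°C

+6.86°C (parcel warmer than environment)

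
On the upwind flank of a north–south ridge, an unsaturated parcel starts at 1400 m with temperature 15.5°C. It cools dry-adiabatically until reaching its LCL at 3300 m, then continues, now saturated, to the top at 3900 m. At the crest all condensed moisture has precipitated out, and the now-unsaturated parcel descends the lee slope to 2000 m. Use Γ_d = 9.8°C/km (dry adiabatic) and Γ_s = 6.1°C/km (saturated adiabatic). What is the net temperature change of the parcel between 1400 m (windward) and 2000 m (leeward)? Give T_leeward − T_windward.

-3.66°C

From 1400 m to 3300 m (dry): cools by 9.8 × 1.9 = 18.62°C, giving -3.12°C.
From 3300 m to 3900 m (saturated): cools by 6.1 × 0.6 = 3.66°C, giving -6.78°C.
From 3900 m to 2000 m (dry descent): warms by 9.8 × 1.9 = 18.62°C, giving 11.84°C.
Net change vs windward start: 11.84 − 15.5 = -3.66°C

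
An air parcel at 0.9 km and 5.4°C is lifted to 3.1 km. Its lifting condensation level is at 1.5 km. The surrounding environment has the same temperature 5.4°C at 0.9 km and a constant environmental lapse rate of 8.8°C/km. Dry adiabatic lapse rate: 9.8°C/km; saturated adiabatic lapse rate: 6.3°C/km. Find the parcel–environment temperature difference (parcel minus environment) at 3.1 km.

Parcel:
  900 → 1500 m (dry, 9.8°C/km): ΔT = -9.8 × 0.6 = -5.88°C → T = -0.48°C
  1500 → 3100 m (saturated, 6.3°C/km): ΔT = -6.3 × 1.6 = -10.08°C → T = -10.56°C
Environment:
  900 → 3100 m (environment, 8.8°C/km): ΔT = -8.8 × 2.2 = -19.36°C → T = -13.96°C
T_parcel − T_env = -10.56 − (-13.96) = +3.4°C

+3.4°C (parcel warmer than environment)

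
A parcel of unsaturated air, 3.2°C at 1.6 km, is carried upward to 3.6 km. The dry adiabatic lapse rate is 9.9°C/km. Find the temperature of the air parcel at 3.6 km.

-16.6°C

1600–3600 m, dry adiabatic: Δz = 2 km ⇒ ΔT = -19.8°C; T = -16.6°C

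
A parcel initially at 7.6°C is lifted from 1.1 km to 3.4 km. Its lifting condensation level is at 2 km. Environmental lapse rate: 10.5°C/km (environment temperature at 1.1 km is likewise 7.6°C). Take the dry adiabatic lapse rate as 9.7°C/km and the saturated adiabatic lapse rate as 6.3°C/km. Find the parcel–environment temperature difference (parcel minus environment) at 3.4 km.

+6.6°C (parcel warmer than environment)

Parcel:
  1100–2000 m, dry: Δz = 0.9 km ⇒ ΔT = -8.73°C; T = -1.13°C
  2000–3400 m, saturated: Δz = 1.4 km ⇒ ΔT = -8.82°C; T = -9.95°C
Environment:
  1100–3400 m, environment: Δz = 2.3 km ⇒ ΔT = -24.15°C; T = -16.55°C
T_parcel − T_env = -9.95 − (-16.55) = +6.6°C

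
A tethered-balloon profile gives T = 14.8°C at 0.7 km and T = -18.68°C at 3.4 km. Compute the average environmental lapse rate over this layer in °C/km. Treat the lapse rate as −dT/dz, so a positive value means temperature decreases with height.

Γ = −ΔT/Δz = (14.8 − (-18.68)) / (3400 − 700) m
  = 33.48°C / 2.7 km = 12.4°C/km

12.4°C/km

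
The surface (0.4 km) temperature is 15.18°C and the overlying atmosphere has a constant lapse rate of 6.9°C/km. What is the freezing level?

Height above start = (15.18 − 0) / 6.9 = 2.2 km
Altitude = 400 m + 2200 m = 2600 m

2.6 km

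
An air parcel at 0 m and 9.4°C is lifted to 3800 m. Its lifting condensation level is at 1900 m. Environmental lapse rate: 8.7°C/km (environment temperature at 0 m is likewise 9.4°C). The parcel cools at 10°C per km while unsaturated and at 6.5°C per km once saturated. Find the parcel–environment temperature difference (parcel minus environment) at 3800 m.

+1.71°C (parcel warmer than environment)

Parcel:
  0–1900 m, dry: Δz = 1.9 km ⇒ ΔT = -19°C; T = -9.6°C
  1900–3800 m, saturated: Δz = 1.9 km ⇒ ΔT = -12.35°C; T = -21.95°C
Environment:
  0–3800 m, environment: Δz = 3.8 km ⇒ ΔT = -33.06°C; T = -23.66°C
T_parcel − T_env = -21.95 − (-23.66) = +1.71°C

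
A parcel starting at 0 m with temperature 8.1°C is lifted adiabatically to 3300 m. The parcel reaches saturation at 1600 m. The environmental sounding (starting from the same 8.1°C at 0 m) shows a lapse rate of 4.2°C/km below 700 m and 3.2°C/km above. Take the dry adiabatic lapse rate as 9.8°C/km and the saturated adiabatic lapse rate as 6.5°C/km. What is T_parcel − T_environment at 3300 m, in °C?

Parcel:
  Dry to 1600 m: -9.8 × 1.6 km = -15.68°C, so T = -7.58°C.
  Saturated to 3300 m: -6.5 × 1.7 km = -11.05°C, so T = -18.63°C.
Environment:
  Environment, lower layer to 700 m: -4.2 × 0.7 km = -2.94°C, so T = 5.16°C.
  Environment, upper layer to 3300 m: -3.2 × 2.6 km = -8.32°C, so T = -3.16°C.
T_parcel − T_env = -18.63 − (-3.16) = -15.47°C

-15.47°C (parcel cooler than environment)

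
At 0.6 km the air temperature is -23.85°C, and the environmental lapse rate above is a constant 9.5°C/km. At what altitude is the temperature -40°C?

2.3 km

Height above start = (-23.85 − (-40)) / 9.5 = 1.7 km
Altitude = 600 m + 1700 m = 2300 m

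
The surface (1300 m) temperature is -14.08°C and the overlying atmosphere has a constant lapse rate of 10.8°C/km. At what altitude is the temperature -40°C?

3700 m

Height above start = (-14.08 − (-40)) / 10.8 = 2.4 km
Altitude = 1300 m + 2400 m = 3700 m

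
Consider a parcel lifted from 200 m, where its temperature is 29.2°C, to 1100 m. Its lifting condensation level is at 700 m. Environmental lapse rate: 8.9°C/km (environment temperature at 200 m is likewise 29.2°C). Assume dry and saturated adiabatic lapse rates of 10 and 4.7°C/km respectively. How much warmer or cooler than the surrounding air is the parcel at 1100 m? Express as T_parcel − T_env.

Parcel:
  From 200 m to 700 m (dry): cools by 10 × 0.5 = 5°C, giving 24.2°C.
  From 700 m to 1100 m (saturated): cools by 4.7 × 0.4 = 1.88°C, giving 22.32°C.
Environment:
  From 200 m to 1100 m (environment): cools by 8.9 × 0.9 = 8.01°C, giving 21.19°C.
T_parcel − T_env = 22.32 − 21.19 = +1.13°C

+1.13°C (parcel warmer than environment)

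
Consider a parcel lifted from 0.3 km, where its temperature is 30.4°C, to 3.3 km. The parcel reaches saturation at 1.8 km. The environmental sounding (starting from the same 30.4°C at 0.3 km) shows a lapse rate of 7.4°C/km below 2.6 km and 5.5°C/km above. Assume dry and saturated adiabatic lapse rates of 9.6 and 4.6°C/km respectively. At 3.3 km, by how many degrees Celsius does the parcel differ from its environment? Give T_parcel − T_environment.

-0.43°C (parcel cooler than environment)

Parcel:
  300 → 1800 m (dry, 9.6°C/km): ΔT = -9.6 × 1.5 = -14.4°C → T = 16°C
  1800 → 3300 m (saturated, 4.6°C/km): ΔT = -4.6 × 1.5 = -6.9°C → T = 9.1°C
Environment:
  300 → 2600 m (environment, lower layer, 7.4°C/km): ΔT = -7.4 × 2.3 = -17.02°C → T = 13.38°C
  2600 → 3300 m (environment, upper layer, 5.5°C/km): ΔT = -5.5 × 0.7 = -3.85°C → T = 9.53°C
T_parcel − T_env = 9.1 − 9.53 = -0.43°C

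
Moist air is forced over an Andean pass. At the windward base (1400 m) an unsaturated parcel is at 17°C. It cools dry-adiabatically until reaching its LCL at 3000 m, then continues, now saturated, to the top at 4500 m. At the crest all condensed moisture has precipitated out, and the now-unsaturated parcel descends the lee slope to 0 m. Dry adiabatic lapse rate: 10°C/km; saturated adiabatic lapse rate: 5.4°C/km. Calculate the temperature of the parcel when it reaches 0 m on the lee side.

37.9°C

1400 → 3000 m (dry, 10°C/km): ΔT = -10 × 1.6 = -16°C → T = 1°C
3000 → 4500 m (saturated, 5.4°C/km): ΔT = -5.4 × 1.5 = -8.1°C → T = -7.1°C
4500 → 0 m (dry descent, 10°C/km): ΔT = +10 × 4.5 = +45°C → T = 37.9°C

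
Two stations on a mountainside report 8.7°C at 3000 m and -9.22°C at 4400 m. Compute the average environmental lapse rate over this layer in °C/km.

Γ = −ΔT/Δz = (8.7 − (-9.22)) / (4400 − 3000) m
  = 17.92°C / 1.4 km = 12.8°C/km

12.8°C/km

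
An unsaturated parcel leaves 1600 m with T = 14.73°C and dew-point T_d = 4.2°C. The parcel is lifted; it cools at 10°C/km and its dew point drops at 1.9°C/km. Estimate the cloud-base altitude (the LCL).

T and T_d converge at 10 − 1.9 = 8.1°C per km
Height above start = (14.73 − 4.2) / 8.1 = 1.3 km
LCL altitude = 1600 m + 1300 m = 2900 m

2900 m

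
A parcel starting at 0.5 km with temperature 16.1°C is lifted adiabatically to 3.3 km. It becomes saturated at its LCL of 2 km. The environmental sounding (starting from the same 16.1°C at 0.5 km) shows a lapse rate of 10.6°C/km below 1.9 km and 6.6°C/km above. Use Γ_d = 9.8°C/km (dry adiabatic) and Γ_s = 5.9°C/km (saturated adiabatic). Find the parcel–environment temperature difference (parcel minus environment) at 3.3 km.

Parcel:
  Dry to 2000 m: -9.8 × 1.5 km = -14.7°C, so T = 1.4°C.
  Saturated to 3300 m: -5.9 × 1.3 km = -7.67°C, so T = -6.27°C.
Environment:
  Environment, lower layer to 1900 m: -10.6 × 1.4 km = -14.84°C, so T = 1.26°C.
  Environment, upper layer to 3300 m: -6.6 × 1.4 km = -9.24°C, so T = -7.98°C.
T_parcel − T_env = -6.27 − (-7.98) = +1.71°C

+1.71°C (parcel warmer than environment)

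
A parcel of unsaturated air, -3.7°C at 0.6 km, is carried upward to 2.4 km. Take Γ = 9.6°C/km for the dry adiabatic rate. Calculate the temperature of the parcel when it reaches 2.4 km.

600 → 2400 m (dry adiabatic, 9.6°C/km): ΔT = -9.6 × 1.8 = -17.28°C → T = -20.98°C

-20.98°C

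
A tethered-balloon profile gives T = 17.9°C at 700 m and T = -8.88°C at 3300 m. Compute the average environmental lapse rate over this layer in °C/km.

10.3°C/km

Γ = −ΔT/Δz = (17.9 − (-8.88)) / (3300 − 700) m
  = 26.78°C / 2.6 km = 10.3°C/km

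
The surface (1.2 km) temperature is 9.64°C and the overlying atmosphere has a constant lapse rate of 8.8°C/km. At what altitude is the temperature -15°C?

4 km

Height above start = (9.64 − (-15)) / 8.8 = 2.8 km
Altitude = 1200 m + 2800 m = 4000 m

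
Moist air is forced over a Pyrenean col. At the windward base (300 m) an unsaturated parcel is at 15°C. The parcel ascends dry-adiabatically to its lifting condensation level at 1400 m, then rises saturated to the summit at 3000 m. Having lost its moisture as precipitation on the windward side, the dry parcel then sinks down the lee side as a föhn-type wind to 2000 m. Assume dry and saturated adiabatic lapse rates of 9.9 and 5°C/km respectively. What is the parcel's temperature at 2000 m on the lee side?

6.01°C

300 → 1400 m (dry, 9.9°C/km): ΔT = -9.9 × 1.1 = -10.89°C → T = 4.11°C
1400 → 3000 m (saturated, 5°C/km): ΔT = -5 × 1.6 = -8°C → T = -3.89°C
3000 → 2000 m (dry descent, 9.9°C/km): ΔT = +9.9 × 1 = +9.9°C → T = 6.01°C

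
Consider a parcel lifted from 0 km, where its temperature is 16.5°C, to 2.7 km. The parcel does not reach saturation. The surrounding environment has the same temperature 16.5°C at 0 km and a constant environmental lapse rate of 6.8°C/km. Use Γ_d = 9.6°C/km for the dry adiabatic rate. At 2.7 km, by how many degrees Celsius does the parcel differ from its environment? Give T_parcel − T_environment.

-7.56°C (parcel cooler than environment)

Parcel:
  From 0 m to 2700 m (dry): cools by 9.6 × 2.7 = 25.92°C, giving -9.42°C.
Environment:
  From 0 m to 2700 m (environment): cools by 6.8 × 2.7 = 18.36°C, giving -1.86°C.
T_parcel − T_env = -9.42 − (-1.86) = -7.56°C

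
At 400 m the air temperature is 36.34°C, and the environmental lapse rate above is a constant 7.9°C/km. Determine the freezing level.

Height above start = (36.34 − 0) / 7.9 = 4.6 km
Altitude = 400 m + 4600 m = 5000 m

5000 m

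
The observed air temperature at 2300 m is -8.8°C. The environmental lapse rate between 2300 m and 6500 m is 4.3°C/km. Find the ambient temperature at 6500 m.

-26.86°C

Environmental to 6500 m: -4.3 × 4.2 km = -18.06°C, so T = -26.86°C.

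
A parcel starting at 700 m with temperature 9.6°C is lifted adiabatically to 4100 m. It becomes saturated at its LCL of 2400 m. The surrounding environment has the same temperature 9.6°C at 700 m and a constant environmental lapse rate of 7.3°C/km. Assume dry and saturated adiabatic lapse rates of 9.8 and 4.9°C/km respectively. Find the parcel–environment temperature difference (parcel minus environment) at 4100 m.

Parcel:
  700–2400 m, dry: Δz = 1.7 km ⇒ ΔT = -16.66°C; T = -7.06°C
  2400–4100 m, saturated: Δz = 1.7 km ⇒ ΔT = -8.33°C; T = -15.39°C
Environment:
  700–4100 m, environment: Δz = 3.4 km ⇒ ΔT = -24.82°C; T = -15.22°C
T_parcel − T_env = -15.39 − (-15.22) = -0.17°C

-0.17°C (parcel cooler than environment)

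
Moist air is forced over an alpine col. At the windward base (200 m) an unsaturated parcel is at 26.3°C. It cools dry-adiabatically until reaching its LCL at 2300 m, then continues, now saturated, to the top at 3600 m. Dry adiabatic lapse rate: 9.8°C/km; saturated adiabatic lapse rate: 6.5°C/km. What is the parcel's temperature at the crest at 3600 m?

-2.73°C

Dry to 2300 m: -9.8 × 2.1 km = -20.58°C, so T = 5.72°C.
Saturated to 3600 m: -6.5 × 1.3 km = -8.45°C, so T = -2.73°C.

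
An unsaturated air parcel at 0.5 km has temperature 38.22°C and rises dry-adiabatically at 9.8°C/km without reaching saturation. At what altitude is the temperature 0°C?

4.4 km

Height above start = (38.22 − 0) / 9.8 = 3.9 km
Altitude = 500 m + 3900 m = 4400 m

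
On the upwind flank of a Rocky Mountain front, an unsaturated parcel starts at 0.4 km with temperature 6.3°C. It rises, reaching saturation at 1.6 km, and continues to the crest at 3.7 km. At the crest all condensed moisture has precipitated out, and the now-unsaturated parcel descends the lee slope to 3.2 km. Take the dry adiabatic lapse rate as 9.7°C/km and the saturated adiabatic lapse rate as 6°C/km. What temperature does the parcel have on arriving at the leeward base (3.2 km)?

-13.09°C

400–1600 m, dry: Δz = 1.2 km ⇒ ΔT = -11.64°C; T = -5.34°C
1600–3700 m, saturated: Δz = 2.1 km ⇒ ΔT = -12.6°C; T = -17.94°C
3700–3200 m, dry descent: Δz = 0.5 km ⇒ ΔT = +4.85°C; T = -13.09°C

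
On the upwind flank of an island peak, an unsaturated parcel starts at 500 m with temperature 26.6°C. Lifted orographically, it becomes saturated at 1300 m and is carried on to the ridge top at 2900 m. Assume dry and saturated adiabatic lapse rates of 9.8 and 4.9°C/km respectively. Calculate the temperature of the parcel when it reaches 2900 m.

From 500 m to 1300 m (dry): cools by 9.8 × 0.8 = 7.84°C, giving 18.76°C.
From 1300 m to 2900 m (saturated): cools by 4.9 × 1.6 = 7.84°C, giving 10.92°C.

10.92°C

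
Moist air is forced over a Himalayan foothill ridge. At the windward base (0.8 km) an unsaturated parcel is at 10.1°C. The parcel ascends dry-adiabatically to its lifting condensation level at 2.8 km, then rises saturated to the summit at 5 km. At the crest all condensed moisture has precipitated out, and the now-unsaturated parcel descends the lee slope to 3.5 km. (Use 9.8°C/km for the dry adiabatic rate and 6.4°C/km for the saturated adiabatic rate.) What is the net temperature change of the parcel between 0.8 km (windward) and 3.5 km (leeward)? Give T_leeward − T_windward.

Dry to 2800 m: -9.8 × 2 km = -19.6°C, so T = -9.5°C.
Saturated to 5000 m: -6.4 × 2.2 km = -14.08°C, so T = -23.58°C.
Dry descent to 3500 m: +9.8 × 1.5 km = +14.7°C, so T = -8.88°C.
Net change vs windward start: -8.88 − 10.1 = -18.98°C

-18.98°C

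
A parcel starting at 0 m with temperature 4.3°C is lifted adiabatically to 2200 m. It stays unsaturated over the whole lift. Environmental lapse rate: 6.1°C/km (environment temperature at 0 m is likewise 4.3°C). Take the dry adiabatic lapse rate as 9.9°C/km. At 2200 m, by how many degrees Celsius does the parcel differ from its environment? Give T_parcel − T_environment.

Parcel:
  0 → 2200 m (dry, 9.9°C/km): ΔT = -9.9 × 2.2 = -21.78°C → T = -17.48°C
Environment:
  0 → 2200 m (environment, 6.1°C/km): ΔT = -6.1 × 2.2 = -13.42°C → T = -9.12°C
T_parcel − T_env = -17.48 − (-9.12) = -8.36°C

-8.36°C (parcel cooler than environment)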